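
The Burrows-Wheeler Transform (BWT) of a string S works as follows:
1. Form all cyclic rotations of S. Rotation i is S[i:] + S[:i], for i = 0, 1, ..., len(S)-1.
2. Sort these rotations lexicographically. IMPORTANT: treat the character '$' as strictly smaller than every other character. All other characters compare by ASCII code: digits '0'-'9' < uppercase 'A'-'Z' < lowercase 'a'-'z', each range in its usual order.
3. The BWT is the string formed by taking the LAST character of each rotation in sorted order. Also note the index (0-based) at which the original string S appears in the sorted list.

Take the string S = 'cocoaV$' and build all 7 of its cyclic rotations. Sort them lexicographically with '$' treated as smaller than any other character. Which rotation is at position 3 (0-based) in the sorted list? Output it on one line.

All 7 rotations (rotation i = S[i:]+S[:i]):
  rot[0] = cocoaV$
  rot[1] = ocoaV$c
  rot[2] = coaV$co
  rot[3] = oaV$coc
  rot[4] = aV$coco
  rot[5] = V$cocoa
  rot[6] = $cocoaV
Sorted (with $ < everything):
  sorted[0] = $cocoaV
  sorted[1] = V$cocoa
  sorted[2] = aV$coco
  sorted[3] = coaV$co
  sorted[4] = cocoaV$
  sorted[5] = oaV$coc
  sorted[6] = ocoaV$c
sorted[3] = coaV$co

Answer: coaV$co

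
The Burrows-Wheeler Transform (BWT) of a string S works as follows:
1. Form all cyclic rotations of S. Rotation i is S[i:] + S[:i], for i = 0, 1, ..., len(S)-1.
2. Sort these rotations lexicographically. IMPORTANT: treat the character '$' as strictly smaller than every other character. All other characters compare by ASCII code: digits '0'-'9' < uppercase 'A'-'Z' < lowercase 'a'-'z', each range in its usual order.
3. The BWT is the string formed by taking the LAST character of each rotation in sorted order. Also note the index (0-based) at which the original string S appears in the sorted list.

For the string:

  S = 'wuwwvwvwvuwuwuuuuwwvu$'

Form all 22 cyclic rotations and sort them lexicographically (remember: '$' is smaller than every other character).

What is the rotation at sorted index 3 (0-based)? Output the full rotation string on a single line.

Answer: uuuwwvu$wuwwvwvwvuwuwu

Derivation:
All 22 rotations (rotation i = S[i:]+S[:i]):
  rot[0] = wuwwvwvwvuwuwuuuuwwvu$
  rot[1] = uwwvwvwvuwuwuuuuwwvu$w
  rot[2] = wwvwvwvuwuwuuuuwwvu$wu
  rot[3] = wvwvwvuwuwuuuuwwvu$wuw
  rot[4] = vwvwvuwuwuuuuwwvu$wuww
  rot[5] = wvwvuwuwuuuuwwvu$wuwwv
  rot[6] = vwvuwuwuuuuwwvu$wuwwvw
  rot[7] = wvuwuwuuuuwwvu$wuwwvwv
  rot[8] = vuwuwuuuuwwvu$wuwwvwvw
  rot[9] = uwuwuuuuwwvu$wuwwvwvwv
  rot[10] = wuwuuuuwwvu$wuwwvwvwvu
  rot[11] = uwuuuuwwvu$wuwwvwvwvuw
  rot[12] = wuuuuwwvu$wuwwvwvwvuwu
  rot[13] = uuuuwwvu$wuwwvwvwvuwuw
  rot[14] = uuuwwvu$wuwwvwvwvuwuwu
  rot[15] = uuwwvu$wuwwvwvwvuwuwuu
  rot[16] = uwwvu$wuwwvwvwvuwuwuuu
  rot[17] = wwvu$wuwwvwvwvuwuwuuuu
  rot[18] = wvu$wuwwvwvwvuwuwuuuuw
  rot[19] = vu$wuwwvwvwvuwuwuuuuww
  rot[20] = u$wuwwvwvwvuwuwuuuuwwv
  rot[21] = $wuwwvwvwvuwuwuuuuwwvu
Sorted (with $ < everything):
  sorted[0] = $wuwwvwvwvuwuwuuuuwwvu
  sorted[1] = u$wuwwvwvwvuwuwuuuuwwv
  sorted[2] = uuuuwwvu$wuwwvwvwvuwuw
  sorted[3] = uuuwwvu$wuwwvwvwvuwuwu
  sorted[4] = uuwwvu$wuwwvwvwvuwuwuu
  sorted[5] = uwuuuuwwvu$wuwwvwvwvuw
  sorted[6] = uwuwuuuuwwvu$wuwwvwvwv
  sorted[7] = uwwvu$wuwwvwvwvuwuwuuu
  sorted[8] = uwwvwvwvuwuwuuuuwwvu$w
  sorted[9] = vu$wuwwvwvwvuwuwuuuuww
  sorted[10] = vuwuwuuuuwwvu$wuwwvwvw
  sorted[11] = vwvuwuwuuuuwwvu$wuwwvw
  sorted[12] = vwvwvuwuwuuuuwwvu$wuww
  sorted[13] = wuuuuwwvu$wuwwvwvwvuwu
  sorted[14] = wuwuuuuwwvu$wuwwvwvwvu
  sorted[15] = wuwwvwvwvuwuwuuuuwwvu$
  sorted[16] = wvu$wuwwvwvwvuwuwuuuuw
  sorted[17] = wvuwuwuuuuwwvu$wuwwvwv
  sorted[18] = wvwvuwuwuuuuwwvu$wuwwv
  sorted[19] = wvwvwvuwuwuuuuwwvu$wuw
  sorted[20] = wwvu$wuwwvwvwvuwuwuuuu
  sorted[21] = wwvwvwvuwuwuuuuwwvu$wu
sorted[3] = uuuwwvu$wuwwvwvwvuwuwu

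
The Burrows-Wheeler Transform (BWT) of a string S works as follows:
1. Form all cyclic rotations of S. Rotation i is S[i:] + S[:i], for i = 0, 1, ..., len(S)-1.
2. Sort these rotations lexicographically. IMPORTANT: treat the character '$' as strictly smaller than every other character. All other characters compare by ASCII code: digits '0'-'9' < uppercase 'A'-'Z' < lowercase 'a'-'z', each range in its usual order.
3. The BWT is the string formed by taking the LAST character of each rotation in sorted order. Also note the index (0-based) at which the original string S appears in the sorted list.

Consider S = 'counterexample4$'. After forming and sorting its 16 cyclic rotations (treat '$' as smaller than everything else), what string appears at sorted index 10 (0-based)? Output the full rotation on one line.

Answer: ounterexample4$c

Derivation:
All 16 rotations (rotation i = S[i:]+S[:i]):
  rot[0] = counterexample4$
  rot[1] = ounterexample4$c
  rot[2] = unterexample4$co
  rot[3] = nterexample4$cou
  rot[4] = terexample4$coun
  rot[5] = erexample4$count
  rot[6] = rexample4$counte
  rot[7] = example4$counter
  rot[8] = xample4$countere
  rot[9] = ample4$counterex
  rot[10] = mple4$counterexa
  rot[11] = ple4$counterexam
  rot[12] = le4$counterexamp
  rot[13] = e4$counterexampl
  rot[14] = 4$counterexample
  rot[15] = $counterexample4
Sorted (with $ < everything):
  sorted[0] = $counterexample4
  sorted[1] = 4$counterexample
  sorted[2] = ample4$counterex
  sorted[3] = counterexample4$
  sorted[4] = e4$counterexampl
  sorted[5] = erexample4$count
  sorted[6] = example4$counter
  sorted[7] = le4$counterexamp
  sorted[8] = mple4$counterexa
  sorted[9] = nterexample4$cou
  sorted[10] = ounterexample4$c
  sorted[11] = ple4$counterexam
  sorted[12] = rexample4$counte
  sorted[13] = terexample4$coun
  sorted[14] = unterexample4$co
  sorted[15] = xample4$countere
sorted[10] = ounterexample4$c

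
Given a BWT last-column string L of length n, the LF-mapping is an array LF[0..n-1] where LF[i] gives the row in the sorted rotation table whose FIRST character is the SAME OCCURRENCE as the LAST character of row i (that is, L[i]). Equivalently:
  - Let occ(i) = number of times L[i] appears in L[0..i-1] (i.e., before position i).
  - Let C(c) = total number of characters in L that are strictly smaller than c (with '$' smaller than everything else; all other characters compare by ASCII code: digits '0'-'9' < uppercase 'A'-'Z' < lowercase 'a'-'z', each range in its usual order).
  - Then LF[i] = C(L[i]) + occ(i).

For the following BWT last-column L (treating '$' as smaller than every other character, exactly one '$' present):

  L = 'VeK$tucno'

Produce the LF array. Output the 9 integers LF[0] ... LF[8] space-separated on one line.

Char counts: '$':1, 'K':1, 'V':1, 'c':1, 'e':1, 'n':1, 'o':1, 't':1, 'u':1
C (first-col start): C('$')=0, C('K')=1, C('V')=2, C('c')=3, C('e')=4, C('n')=5, C('o')=6, C('t')=7, C('u')=8
L[0]='V': occ=0, LF[0]=C('V')+0=2+0=2
L[1]='e': occ=0, LF[1]=C('e')+0=4+0=4
L[2]='K': occ=0, LF[2]=C('K')+0=1+0=1
L[3]='$': occ=0, LF[3]=C('$')+0=0+0=0
L[4]='t': occ=0, LF[4]=C('t')+0=7+0=7
L[5]='u': occ=0, LF[5]=C('u')+0=8+0=8
L[6]='c': occ=0, LF[6]=C('c')+0=3+0=3
L[7]='n': occ=0, LF[7]=C('n')+0=5+0=5
L[8]='o': occ=0, LF[8]=C('o')+0=6+0=6

Answer: 2 4 1 0 7 8 3 5 6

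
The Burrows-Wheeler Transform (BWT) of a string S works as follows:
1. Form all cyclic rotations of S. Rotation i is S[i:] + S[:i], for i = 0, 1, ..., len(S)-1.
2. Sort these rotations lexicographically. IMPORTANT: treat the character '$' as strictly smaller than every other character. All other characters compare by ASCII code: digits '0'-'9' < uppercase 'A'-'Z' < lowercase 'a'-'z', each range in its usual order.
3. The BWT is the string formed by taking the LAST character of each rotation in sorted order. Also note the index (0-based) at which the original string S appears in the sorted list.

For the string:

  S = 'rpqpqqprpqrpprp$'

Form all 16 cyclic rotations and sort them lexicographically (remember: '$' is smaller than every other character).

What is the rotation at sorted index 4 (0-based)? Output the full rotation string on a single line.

All 16 rotations (rotation i = S[i:]+S[:i]):
  rot[0] = rpqpqqprpqrpprp$
  rot[1] = pqpqqprpqrpprp$r
  rot[2] = qpqqprpqrpprp$rp
  rot[3] = pqqprpqrpprp$rpq
  rot[4] = qqprpqrpprp$rpqp
  rot[5] = qprpqrpprp$rpqpq
  rot[6] = prpqrpprp$rpqpqq
  rot[7] = rpqrpprp$rpqpqqp
  rot[8] = pqrpprp$rpqpqqpr
  rot[9] = qrpprp$rpqpqqprp
  rot[10] = rpprp$rpqpqqprpq
  rot[11] = pprp$rpqpqqprpqr
  rot[12] = prp$rpqpqqprpqrp
  rot[13] = rp$rpqpqqprpqrpp
  rot[14] = p$rpqpqqprpqrppr
  rot[15] = $rpqpqqprpqrpprp
Sorted (with $ < everything):
  sorted[0] = $rpqpqqprpqrpprp
  sorted[1] = p$rpqpqqprpqrppr
  sorted[2] = pprp$rpqpqqprpqr
  sorted[3] = pqpqqprpqrpprp$r
  sorted[4] = pqqprpqrpprp$rpq
  sorted[5] = pqrpprp$rpqpqqpr
  sorted[6] = prp$rpqpqqprpqrp
  sorted[7] = prpqrpprp$rpqpqq
  sorted[8] = qpqqprpqrpprp$rp
  sorted[9] = qprpqrpprp$rpqpq
  sorted[10] = qqprpqrpprp$rpqp
  sorted[11] = qrpprp$rpqpqqprp
  sorted[12] = rp$rpqpqqprpqrpp
  sorted[13] = rpprp$rpqpqqprpq
  sorted[14] = rpqpqqprpqrpprp$
  sorted[15] = rpqrpprp$rpqpqqp
sorted[4] = pqqprpqrpprp$rpq

Answer: pqqprpqrpprp$rpq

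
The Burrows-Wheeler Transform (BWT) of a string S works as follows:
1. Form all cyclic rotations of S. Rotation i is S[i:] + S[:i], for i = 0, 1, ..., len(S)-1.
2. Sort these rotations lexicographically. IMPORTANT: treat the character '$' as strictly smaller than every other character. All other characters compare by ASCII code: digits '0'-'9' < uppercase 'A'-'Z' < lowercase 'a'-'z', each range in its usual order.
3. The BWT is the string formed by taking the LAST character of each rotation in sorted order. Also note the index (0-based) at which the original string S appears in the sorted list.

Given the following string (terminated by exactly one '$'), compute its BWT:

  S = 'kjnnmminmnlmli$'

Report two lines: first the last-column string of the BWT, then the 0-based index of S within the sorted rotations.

Answer: ilmk$mnmlnnmnij
4

Derivation:
All 15 rotations (rotation i = S[i:]+S[:i]):
  rot[0] = kjnnmminmnlmli$
  rot[1] = jnnmminmnlmli$k
  rot[2] = nnmminmnlmli$kj
  rot[3] = nmminmnlmli$kjn
  rot[4] = mminmnlmli$kjnn
  rot[5] = minmnlmli$kjnnm
  rot[6] = inmnlmli$kjnnmm
  rot[7] = nmnlmli$kjnnmmi
  rot[8] = mnlmli$kjnnmmin
  rot[9] = nlmli$kjnnmminm
  rot[10] = lmli$kjnnmminmn
  rot[11] = mli$kjnnmminmnl
  rot[12] = li$kjnnmminmnlm
  rot[13] = i$kjnnmminmnlml
  rot[14] = $kjnnmminmnlmli
Sorted (with $ < everything):
  sorted[0] = $kjnnmminmnlmli  (last char: 'i')
  sorted[1] = i$kjnnmminmnlml  (last char: 'l')
  sorted[2] = inmnlmli$kjnnmm  (last char: 'm')
  sorted[3] = jnnmminmnlmli$k  (last char: 'k')
  sorted[4] = kjnnmminmnlmli$  (last char: '$')
  sorted[5] = li$kjnnmminmnlm  (last char: 'm')
  sorted[6] = lmli$kjnnmminmn  (last char: 'n')
  sorted[7] = minmnlmli$kjnnm  (last char: 'm')
  sorted[8] = mli$kjnnmminmnl  (last char: 'l')
  sorted[9] = mminmnlmli$kjnn  (last char: 'n')
  sorted[10] = mnlmli$kjnnmmin  (last char: 'n')
  sorted[11] = nlmli$kjnnmminm  (last char: 'm')
  sorted[12] = nmminmnlmli$kjn  (last char: 'n')
  sorted[13] = nmnlmli$kjnnmmi  (last char: 'i')
  sorted[14] = nnmminmnlmli$kj  (last char: 'j')
Last column: ilmk$mnmlnnmnij
Original string S is at sorted index 4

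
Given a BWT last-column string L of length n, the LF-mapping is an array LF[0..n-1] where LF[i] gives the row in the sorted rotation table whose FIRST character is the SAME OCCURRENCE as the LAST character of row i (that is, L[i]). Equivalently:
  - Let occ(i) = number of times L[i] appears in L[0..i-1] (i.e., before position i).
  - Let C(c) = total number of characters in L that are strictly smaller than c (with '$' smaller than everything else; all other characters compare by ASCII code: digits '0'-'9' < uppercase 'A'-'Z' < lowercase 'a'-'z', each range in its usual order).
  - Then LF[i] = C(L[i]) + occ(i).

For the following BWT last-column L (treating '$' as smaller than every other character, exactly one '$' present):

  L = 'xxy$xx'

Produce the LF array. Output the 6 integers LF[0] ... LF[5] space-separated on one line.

Answer: 1 2 5 0 3 4

Derivation:
Char counts: '$':1, 'x':4, 'y':1
C (first-col start): C('$')=0, C('x')=1, C('y')=5
L[0]='x': occ=0, LF[0]=C('x')+0=1+0=1
L[1]='x': occ=1, LF[1]=C('x')+1=1+1=2
L[2]='y': occ=0, LF[2]=C('y')+0=5+0=5
L[3]='$': occ=0, LF[3]=C('$')+0=0+0=0
L[4]='x': occ=2, LF[4]=C('x')+2=1+2=3
L[5]='x': occ=3, LF[5]=C('x')+3=1+3=4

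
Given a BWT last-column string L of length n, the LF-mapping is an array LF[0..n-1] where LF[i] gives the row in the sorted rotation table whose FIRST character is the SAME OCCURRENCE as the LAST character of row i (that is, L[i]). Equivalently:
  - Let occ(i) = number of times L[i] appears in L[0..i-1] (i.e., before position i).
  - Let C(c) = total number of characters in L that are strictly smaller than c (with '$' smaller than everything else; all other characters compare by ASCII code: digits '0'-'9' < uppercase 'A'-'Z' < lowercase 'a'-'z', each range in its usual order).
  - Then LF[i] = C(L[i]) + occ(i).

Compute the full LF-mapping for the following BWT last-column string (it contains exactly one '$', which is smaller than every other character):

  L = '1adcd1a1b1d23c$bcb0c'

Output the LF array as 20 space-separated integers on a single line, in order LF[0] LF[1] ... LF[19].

Char counts: '$':1, '0':1, '1':4, '2':1, '3':1, 'a':2, 'b':3, 'c':4, 'd':3
C (first-col start): C('$')=0, C('0')=1, C('1')=2, C('2')=6, C('3')=7, C('a')=8, C('b')=10, C('c')=13, C('d')=17
L[0]='1': occ=0, LF[0]=C('1')+0=2+0=2
L[1]='a': occ=0, LF[1]=C('a')+0=8+0=8
L[2]='d': occ=0, LF[2]=C('d')+0=17+0=17
L[3]='c': occ=0, LF[3]=C('c')+0=13+0=13
L[4]='d': occ=1, LF[4]=C('d')+1=17+1=18
L[5]='1': occ=1, LF[5]=C('1')+1=2+1=3
L[6]='a': occ=1, LF[6]=C('a')+1=8+1=9
L[7]='1': occ=2, LF[7]=C('1')+2=2+2=4
L[8]='b': occ=0, LF[8]=C('b')+0=10+0=10
L[9]='1': occ=3, LF[9]=C('1')+3=2+3=5
L[10]='d': occ=2, LF[10]=C('d')+2=17+2=19
L[11]='2': occ=0, LF[11]=C('2')+0=6+0=6
L[12]='3': occ=0, LF[12]=C('3')+0=7+0=7
L[13]='c': occ=1, LF[13]=C('c')+1=13+1=14
L[14]='$': occ=0, LF[14]=C('$')+0=0+0=0
L[15]='b': occ=1, LF[15]=C('b')+1=10+1=11
L[16]='c': occ=2, LF[16]=C('c')+2=13+2=15
L[17]='b': occ=2, LF[17]=C('b')+2=10+2=12
L[18]='0': occ=0, LF[18]=C('0')+0=1+0=1
L[19]='c': occ=3, LF[19]=C('c')+3=13+3=16

Answer: 2 8 17 13 18 3 9 4 10 5 19 6 7 14 0 11 15 12 1 16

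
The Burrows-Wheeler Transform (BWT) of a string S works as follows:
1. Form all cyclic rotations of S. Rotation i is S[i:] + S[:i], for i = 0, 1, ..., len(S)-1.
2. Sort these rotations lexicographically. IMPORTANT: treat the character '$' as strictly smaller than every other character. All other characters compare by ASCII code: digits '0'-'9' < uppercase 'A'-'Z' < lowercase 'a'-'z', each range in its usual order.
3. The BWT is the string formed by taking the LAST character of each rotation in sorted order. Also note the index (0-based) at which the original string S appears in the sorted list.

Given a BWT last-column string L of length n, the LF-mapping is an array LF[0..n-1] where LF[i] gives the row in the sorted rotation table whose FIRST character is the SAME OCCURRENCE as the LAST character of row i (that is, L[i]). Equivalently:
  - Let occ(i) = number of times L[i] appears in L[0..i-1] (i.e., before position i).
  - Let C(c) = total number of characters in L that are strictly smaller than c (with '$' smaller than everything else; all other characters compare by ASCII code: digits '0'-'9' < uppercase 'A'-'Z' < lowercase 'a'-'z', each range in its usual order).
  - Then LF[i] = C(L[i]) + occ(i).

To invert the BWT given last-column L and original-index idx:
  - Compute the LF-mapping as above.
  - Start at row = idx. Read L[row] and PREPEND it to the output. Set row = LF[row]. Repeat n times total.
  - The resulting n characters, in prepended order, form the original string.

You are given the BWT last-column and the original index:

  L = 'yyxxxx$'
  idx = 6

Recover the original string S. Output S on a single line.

LF mapping: 5 6 1 2 3 4 0
Walk LF starting at row 6, prepending L[row]:
  step 1: row=6, L[6]='$', prepend. Next row=LF[6]=0
  step 2: row=0, L[0]='y', prepend. Next row=LF[0]=5
  step 3: row=5, L[5]='x', prepend. Next row=LF[5]=4
  step 4: row=4, L[4]='x', prepend. Next row=LF[4]=3
  step 5: row=3, L[3]='x', prepend. Next row=LF[3]=2
  step 6: row=2, L[2]='x', prepend. Next row=LF[2]=1
  step 7: row=1, L[1]='y', prepend. Next row=LF[1]=6
Reversed output: yxxxxy$

Answer: yxxxxy$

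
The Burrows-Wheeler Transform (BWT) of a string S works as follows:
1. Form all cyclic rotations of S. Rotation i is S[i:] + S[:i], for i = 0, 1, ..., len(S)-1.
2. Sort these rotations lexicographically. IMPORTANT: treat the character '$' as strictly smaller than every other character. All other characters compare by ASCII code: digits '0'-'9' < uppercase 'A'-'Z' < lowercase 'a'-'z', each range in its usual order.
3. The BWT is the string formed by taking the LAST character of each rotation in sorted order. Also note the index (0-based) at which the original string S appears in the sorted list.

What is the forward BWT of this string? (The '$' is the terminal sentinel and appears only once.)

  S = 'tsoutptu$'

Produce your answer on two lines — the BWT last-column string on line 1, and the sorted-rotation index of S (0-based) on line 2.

All 9 rotations (rotation i = S[i:]+S[:i]):
  rot[0] = tsoutptu$
  rot[1] = soutptu$t
  rot[2] = outptu$ts
  rot[3] = utptu$tso
  rot[4] = tptu$tsou
  rot[5] = ptu$tsout
  rot[6] = tu$tsoutp
  rot[7] = u$tsoutpt
  rot[8] = $tsoutptu
Sorted (with $ < everything):
  sorted[0] = $tsoutptu  (last char: 'u')
  sorted[1] = outptu$ts  (last char: 's')
  sorted[2] = ptu$tsout  (last char: 't')
  sorted[3] = soutptu$t  (last char: 't')
  sorted[4] = tptu$tsou  (last char: 'u')
  sorted[5] = tsoutptu$  (last char: '$')
  sorted[6] = tu$tsoutp  (last char: 'p')
  sorted[7] = u$tsoutpt  (last char: 't')
  sorted[8] = utptu$tso  (last char: 'o')
Last column: usttu$pto
Original string S is at sorted index 5

Answer: usttu$pto
5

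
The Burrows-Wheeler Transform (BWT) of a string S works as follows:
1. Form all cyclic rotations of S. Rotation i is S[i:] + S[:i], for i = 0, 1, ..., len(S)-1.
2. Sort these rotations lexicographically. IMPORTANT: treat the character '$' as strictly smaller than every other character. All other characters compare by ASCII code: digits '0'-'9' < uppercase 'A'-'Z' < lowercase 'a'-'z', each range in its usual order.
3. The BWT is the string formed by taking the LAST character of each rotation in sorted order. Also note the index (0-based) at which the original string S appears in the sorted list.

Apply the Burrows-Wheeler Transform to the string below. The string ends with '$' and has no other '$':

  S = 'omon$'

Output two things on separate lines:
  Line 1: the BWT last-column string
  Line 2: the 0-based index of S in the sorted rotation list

Answer: noo$m
3

Derivation:
All 5 rotations (rotation i = S[i:]+S[:i]):
  rot[0] = omon$
  rot[1] = mon$o
  rot[2] = on$om
  rot[3] = n$omo
  rot[4] = $omon
Sorted (with $ < everything):
  sorted[0] = $omon  (last char: 'n')
  sorted[1] = mon$o  (last char: 'o')
  sorted[2] = n$omo  (last char: 'o')
  sorted[3] = omon$  (last char: '$')
  sorted[4] = on$om  (last char: 'm')
Last column: noo$m
Original string S is at sorted index 3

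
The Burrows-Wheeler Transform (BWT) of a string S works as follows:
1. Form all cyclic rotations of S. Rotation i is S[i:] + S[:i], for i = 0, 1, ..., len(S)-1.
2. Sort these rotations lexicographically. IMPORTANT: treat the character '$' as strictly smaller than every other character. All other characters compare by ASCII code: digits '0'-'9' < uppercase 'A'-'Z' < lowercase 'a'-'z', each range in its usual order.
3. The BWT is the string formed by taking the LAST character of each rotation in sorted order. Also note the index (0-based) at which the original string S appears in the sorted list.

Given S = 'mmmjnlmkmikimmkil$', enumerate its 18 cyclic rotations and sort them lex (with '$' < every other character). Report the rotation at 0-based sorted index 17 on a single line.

All 18 rotations (rotation i = S[i:]+S[:i]):
  rot[0] = mmmjnlmkmikimmkil$
  rot[1] = mmjnlmkmikimmkil$m
  rot[2] = mjnlmkmikimmkil$mm
  rot[3] = jnlmkmikimmkil$mmm
  rot[4] = nlmkmikimmkil$mmmj
  rot[5] = lmkmikimmkil$mmmjn
  rot[6] = mkmikimmkil$mmmjnl
  rot[7] = kmikimmkil$mmmjnlm
  rot[8] = mikimmkil$mmmjnlmk
  rot[9] = ikimmkil$mmmjnlmkm
  rot[10] = kimmkil$mmmjnlmkmi
  rot[11] = immkil$mmmjnlmkmik
  rot[12] = mmkil$mmmjnlmkmiki
  rot[13] = mkil$mmmjnlmkmikim
  rot[14] = kil$mmmjnlmkmikimm
  rot[15] = il$mmmjnlmkmikimmk
  rot[16] = l$mmmjnlmkmikimmki
  rot[17] = $mmmjnlmkmikimmkil
Sorted (with $ < everything):
  sorted[0] = $mmmjnlmkmikimmkil
  sorted[1] = ikimmkil$mmmjnlmkm
  sorted[2] = il$mmmjnlmkmikimmk
  sorted[3] = immkil$mmmjnlmkmik
  sorted[4] = jnlmkmikimmkil$mmm
  sorted[5] = kil$mmmjnlmkmikimm
  sorted[6] = kimmkil$mmmjnlmkmi
  sorted[7] = kmikimmkil$mmmjnlm
  sorted[8] = l$mmmjnlmkmikimmki
  sorted[9] = lmkmikimmkil$mmmjn
  sorted[10] = mikimmkil$mmmjnlmk
  sorted[11] = mjnlmkmikimmkil$mm
  sorted[12] = mkil$mmmjnlmkmikim
  sorted[13] = mkmikimmkil$mmmjnl
  sorted[14] = mmjnlmkmikimmkil$m
  sorted[15] = mmkil$mmmjnlmkmiki
  sorted[16] = mmmjnlmkmikimmkil$
  sorted[17] = nlmkmikimmkil$mmmj
sorted[17] = nlmkmikimmkil$mmmj

Answer: nlmkmikimmkil$mmmj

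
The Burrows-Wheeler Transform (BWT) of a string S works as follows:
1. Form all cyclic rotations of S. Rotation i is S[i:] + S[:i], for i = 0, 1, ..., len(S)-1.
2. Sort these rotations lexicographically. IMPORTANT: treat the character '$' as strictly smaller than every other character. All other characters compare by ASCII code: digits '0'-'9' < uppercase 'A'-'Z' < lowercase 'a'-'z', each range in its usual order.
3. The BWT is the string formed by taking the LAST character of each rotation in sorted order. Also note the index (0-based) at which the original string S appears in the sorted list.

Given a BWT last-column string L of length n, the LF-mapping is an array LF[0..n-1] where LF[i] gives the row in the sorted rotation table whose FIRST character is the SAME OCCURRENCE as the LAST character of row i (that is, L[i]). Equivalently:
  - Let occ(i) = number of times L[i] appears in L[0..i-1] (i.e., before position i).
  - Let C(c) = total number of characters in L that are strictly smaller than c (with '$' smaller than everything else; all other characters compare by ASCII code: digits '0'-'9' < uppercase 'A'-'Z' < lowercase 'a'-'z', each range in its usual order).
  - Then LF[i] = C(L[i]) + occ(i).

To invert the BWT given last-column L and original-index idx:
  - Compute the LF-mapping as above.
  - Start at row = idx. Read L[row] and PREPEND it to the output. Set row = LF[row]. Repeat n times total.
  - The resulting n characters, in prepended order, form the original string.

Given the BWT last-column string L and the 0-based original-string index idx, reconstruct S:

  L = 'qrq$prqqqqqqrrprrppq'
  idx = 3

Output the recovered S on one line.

Answer: prqrrqqqqqqqprpprrq$

Derivation:
LF mapping: 5 14 6 0 1 15 7 8 9 10 11 12 16 17 2 18 19 3 4 13
Walk LF starting at row 3, prepending L[row]:
  step 1: row=3, L[3]='$', prepend. Next row=LF[3]=0
  step 2: row=0, L[0]='q', prepend. Next row=LF[0]=5
  step 3: row=5, L[5]='r', prepend. Next row=LF[5]=15
  step 4: row=15, L[15]='r', prepend. Next row=LF[15]=18
  step 5: row=18, L[18]='p', prepend. Next row=LF[18]=4
  step 6: row=4, L[4]='p', prepend. Next row=LF[4]=1
  step 7: row=1, L[1]='r', prepend. Next row=LF[1]=14
  step 8: row=14, L[14]='p', prepend. Next row=LF[14]=2
  step 9: row=2, L[2]='q', prepend. Next row=LF[2]=6
  step 10: row=6, L[6]='q', prepend. Next row=LF[6]=7
  step 11: row=7, L[7]='q', prepend. Next row=LF[7]=8
  step 12: row=8, L[8]='q', prepend. Next row=LF[8]=9
  step 13: row=9, L[9]='q', prepend. Next row=LF[9]=10
  step 14: row=10, L[10]='q', prepend. Next row=LF[10]=11
  step 15: row=11, L[11]='q', prepend. Next row=LF[11]=12
  step 16: row=12, L[12]='r', prepend. Next row=LF[12]=16
  step 17: row=16, L[16]='r', prepend. Next row=LF[16]=19
  step 18: row=19, L[19]='q', prepend. Next row=LF[19]=13
  step 19: row=13, L[13]='r', prepend. Next row=LF[13]=17
  step 20: row=17, L[17]='p', prepend. Next row=LF[17]=3
Reversed output: prqrrqqqqqqqprpprrq$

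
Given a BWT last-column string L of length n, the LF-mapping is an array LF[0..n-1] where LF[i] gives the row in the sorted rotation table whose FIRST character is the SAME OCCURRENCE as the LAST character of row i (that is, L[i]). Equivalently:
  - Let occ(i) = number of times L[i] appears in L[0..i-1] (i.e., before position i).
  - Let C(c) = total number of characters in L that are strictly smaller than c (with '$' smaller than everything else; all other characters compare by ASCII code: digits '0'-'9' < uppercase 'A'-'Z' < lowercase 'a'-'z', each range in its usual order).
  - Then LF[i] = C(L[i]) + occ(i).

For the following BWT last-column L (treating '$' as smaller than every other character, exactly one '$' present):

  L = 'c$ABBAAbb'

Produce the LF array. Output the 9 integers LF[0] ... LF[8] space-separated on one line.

Answer: 8 0 1 4 5 2 3 6 7

Derivation:
Char counts: '$':1, 'A':3, 'B':2, 'b':2, 'c':1
C (first-col start): C('$')=0, C('A')=1, C('B')=4, C('b')=6, C('c')=8
L[0]='c': occ=0, LF[0]=C('c')+0=8+0=8
L[1]='$': occ=0, LF[1]=C('$')+0=0+0=0
L[2]='A': occ=0, LF[2]=C('A')+0=1+0=1
L[3]='B': occ=0, LF[3]=C('B')+0=4+0=4
L[4]='B': occ=1, LF[4]=C('B')+1=4+1=5
L[5]='A': occ=1, LF[5]=C('A')+1=1+1=2
L[6]='A': occ=2, LF[6]=C('A')+2=1+2=3
L[7]='b': occ=0, LF[7]=C('b')+0=6+0=6
L[8]='b': occ=1, LF[8]=C('b')+1=6+1=7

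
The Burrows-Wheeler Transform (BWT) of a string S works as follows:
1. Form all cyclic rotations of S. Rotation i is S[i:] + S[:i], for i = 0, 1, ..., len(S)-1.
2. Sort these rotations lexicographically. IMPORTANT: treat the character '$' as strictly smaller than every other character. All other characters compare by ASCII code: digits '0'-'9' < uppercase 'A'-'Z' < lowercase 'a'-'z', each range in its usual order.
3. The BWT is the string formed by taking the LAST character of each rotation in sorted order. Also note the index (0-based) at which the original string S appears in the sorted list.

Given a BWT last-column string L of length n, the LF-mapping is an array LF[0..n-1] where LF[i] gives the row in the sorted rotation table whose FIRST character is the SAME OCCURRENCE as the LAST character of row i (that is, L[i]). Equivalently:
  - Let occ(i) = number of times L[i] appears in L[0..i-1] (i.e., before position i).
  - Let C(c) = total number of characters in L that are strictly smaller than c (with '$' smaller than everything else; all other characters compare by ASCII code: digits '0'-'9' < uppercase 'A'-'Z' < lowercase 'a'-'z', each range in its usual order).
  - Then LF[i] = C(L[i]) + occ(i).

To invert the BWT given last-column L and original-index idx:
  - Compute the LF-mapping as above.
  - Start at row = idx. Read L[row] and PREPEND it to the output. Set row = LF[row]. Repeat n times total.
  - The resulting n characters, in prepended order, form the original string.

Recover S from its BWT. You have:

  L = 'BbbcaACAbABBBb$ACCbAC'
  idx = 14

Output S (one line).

Answer: aAbAAbbCcABCbBCbABCB$

Derivation:
LF mapping: 6 15 16 20 14 1 10 2 17 3 7 8 9 18 0 4 11 12 19 5 13
Walk LF starting at row 14, prepending L[row]:
  step 1: row=14, L[14]='$', prepend. Next row=LF[14]=0
  step 2: row=0, L[0]='B', prepend. Next row=LF[0]=6
  step 3: row=6, L[6]='C', prepend. Next row=LF[6]=10
  step 4: row=10, L[10]='B', prepend. Next row=LF[10]=7
  step 5: row=7, L[7]='A', prepend. Next row=LF[7]=2
  step 6: row=2, L[2]='b', prepend. Next row=LF[2]=16
  step 7: row=16, L[16]='C', prepend. Next row=LF[16]=11
  step 8: row=11, L[11]='B', prepend. Next row=LF[11]=8
  step 9: row=8, L[8]='b', prepend. Next row=LF[8]=17
  step 10: row=17, L[17]='C', prepend. Next row=LF[17]=12
  step 11: row=12, L[12]='B', prepend. Next row=LF[12]=9
  step 12: row=9, L[9]='A', prepend. Next row=LF[9]=3
  step 13: row=3, L[3]='c', prepend. Next row=LF[3]=20
  step 14: row=20, L[20]='C', prepend. Next row=LF[20]=13
  step 15: row=13, L[13]='b', prepend. Next row=LF[13]=18
  step 16: row=18, L[18]='b', prepend. Next row=LF[18]=19
  step 17: row=19, L[19]='A', prepend. Next row=LF[19]=5
  step 18: row=5, L[5]='A', prepend. Next row=LF[5]=1
  step 19: row=1, L[1]='b', prepend. Next row=LF[1]=15
  step 20: row=15, L[15]='A', prepend. Next row=LF[15]=4
  step 21: row=4, L[4]='a', prepend. Next row=LF[4]=14
Reversed output: aAbAAbbCcABCbBCbABCB$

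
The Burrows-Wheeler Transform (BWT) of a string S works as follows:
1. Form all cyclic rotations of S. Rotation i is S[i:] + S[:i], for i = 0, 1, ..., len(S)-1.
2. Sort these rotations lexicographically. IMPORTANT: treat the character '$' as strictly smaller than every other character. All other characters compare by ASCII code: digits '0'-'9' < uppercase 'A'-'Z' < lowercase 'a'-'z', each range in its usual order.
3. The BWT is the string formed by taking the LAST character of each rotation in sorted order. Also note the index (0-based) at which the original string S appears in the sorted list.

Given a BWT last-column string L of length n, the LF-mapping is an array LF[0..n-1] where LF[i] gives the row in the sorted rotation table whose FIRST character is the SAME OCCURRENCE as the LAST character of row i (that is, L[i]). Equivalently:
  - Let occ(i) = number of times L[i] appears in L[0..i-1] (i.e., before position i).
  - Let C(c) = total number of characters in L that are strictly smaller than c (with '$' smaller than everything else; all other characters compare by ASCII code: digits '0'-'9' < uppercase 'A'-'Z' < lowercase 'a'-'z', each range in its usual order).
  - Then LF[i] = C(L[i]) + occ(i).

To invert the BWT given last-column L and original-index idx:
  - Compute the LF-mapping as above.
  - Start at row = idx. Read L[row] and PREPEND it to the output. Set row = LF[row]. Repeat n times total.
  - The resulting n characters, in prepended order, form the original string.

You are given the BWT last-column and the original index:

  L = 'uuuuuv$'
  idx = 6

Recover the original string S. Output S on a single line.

Answer: vuuuuu$

Derivation:
LF mapping: 1 2 3 4 5 6 0
Walk LF starting at row 6, prepending L[row]:
  step 1: row=6, L[6]='$', prepend. Next row=LF[6]=0
  step 2: row=0, L[0]='u', prepend. Next row=LF[0]=1
  step 3: row=1, L[1]='u', prepend. Next row=LF[1]=2
  step 4: row=2, L[2]='u', prepend. Next row=LF[2]=3
  step 5: row=3, L[3]='u', prepend. Next row=LF[3]=4
  step 6: row=4, L[4]='u', prepend. Next row=LF[4]=5
  step 7: row=5, L[5]='v', prepend. Next row=LF[5]=6
Reversed output: vuuuuu$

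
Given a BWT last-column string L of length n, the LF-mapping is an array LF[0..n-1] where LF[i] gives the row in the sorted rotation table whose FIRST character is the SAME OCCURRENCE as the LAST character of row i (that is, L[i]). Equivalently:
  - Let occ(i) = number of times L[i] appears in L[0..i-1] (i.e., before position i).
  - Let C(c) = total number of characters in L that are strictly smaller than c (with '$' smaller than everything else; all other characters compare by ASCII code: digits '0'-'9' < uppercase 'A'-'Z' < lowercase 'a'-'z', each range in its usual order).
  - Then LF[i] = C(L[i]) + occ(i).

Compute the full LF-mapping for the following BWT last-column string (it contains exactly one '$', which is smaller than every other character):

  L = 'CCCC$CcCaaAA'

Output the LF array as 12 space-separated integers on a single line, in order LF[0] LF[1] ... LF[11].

Char counts: '$':1, 'A':2, 'C':6, 'a':2, 'c':1
C (first-col start): C('$')=0, C('A')=1, C('C')=3, C('a')=9, C('c')=11
L[0]='C': occ=0, LF[0]=C('C')+0=3+0=3
L[1]='C': occ=1, LF[1]=C('C')+1=3+1=4
L[2]='C': occ=2, LF[2]=C('C')+2=3+2=5
L[3]='C': occ=3, LF[3]=C('C')+3=3+3=6
L[4]='$': occ=0, LF[4]=C('$')+0=0+0=0
L[5]='C': occ=4, LF[5]=C('C')+4=3+4=7
L[6]='c': occ=0, LF[6]=C('c')+0=11+0=11
L[7]='C': occ=5, LF[7]=C('C')+5=3+5=8
L[8]='a': occ=0, LF[8]=C('a')+0=9+0=9
L[9]='a': occ=1, LF[9]=C('a')+1=9+1=10
L[10]='A': occ=0, LF[10]=C('A')+0=1+0=1
L[11]='A': occ=1, LF[11]=C('A')+1=1+1=2

Answer: 3 4 5 6 0 7 11 8 9 10 1 2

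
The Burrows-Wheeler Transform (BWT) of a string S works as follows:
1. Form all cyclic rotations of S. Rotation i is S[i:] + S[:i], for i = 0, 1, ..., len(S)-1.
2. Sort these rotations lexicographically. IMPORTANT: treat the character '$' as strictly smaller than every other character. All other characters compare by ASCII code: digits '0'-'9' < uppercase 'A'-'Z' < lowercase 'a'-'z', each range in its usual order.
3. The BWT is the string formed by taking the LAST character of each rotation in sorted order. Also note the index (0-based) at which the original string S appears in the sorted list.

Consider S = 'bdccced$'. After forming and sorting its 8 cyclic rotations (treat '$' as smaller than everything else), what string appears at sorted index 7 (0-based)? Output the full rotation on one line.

Answer: ed$bdccc

Derivation:
All 8 rotations (rotation i = S[i:]+S[:i]):
  rot[0] = bdccced$
  rot[1] = dccced$b
  rot[2] = ccced$bd
  rot[3] = cced$bdc
  rot[4] = ced$bdcc
  rot[5] = ed$bdccc
  rot[6] = d$bdccce
  rot[7] = $bdccced
Sorted (with $ < everything):
  sorted[0] = $bdccced
  sorted[1] = bdccced$
  sorted[2] = ccced$bd
  sorted[3] = cced$bdc
  sorted[4] = ced$bdcc
  sorted[5] = d$bdccce
  sorted[6] = dccced$b
  sorted[7] = ed$bdccc
sorted[7] = ed$bdccc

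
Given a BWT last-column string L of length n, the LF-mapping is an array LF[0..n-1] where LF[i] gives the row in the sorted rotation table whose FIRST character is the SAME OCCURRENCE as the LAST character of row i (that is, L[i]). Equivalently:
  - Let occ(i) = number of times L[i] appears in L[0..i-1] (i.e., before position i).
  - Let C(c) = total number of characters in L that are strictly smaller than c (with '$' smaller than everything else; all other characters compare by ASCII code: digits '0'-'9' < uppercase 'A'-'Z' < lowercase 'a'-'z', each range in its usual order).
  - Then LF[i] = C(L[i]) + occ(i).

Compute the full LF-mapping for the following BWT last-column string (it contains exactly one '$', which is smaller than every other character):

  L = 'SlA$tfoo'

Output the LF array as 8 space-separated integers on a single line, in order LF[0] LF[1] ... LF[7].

Answer: 2 4 1 0 7 3 5 6

Derivation:
Char counts: '$':1, 'A':1, 'S':1, 'f':1, 'l':1, 'o':2, 't':1
C (first-col start): C('$')=0, C('A')=1, C('S')=2, C('f')=3, C('l')=4, C('o')=5, C('t')=7
L[0]='S': occ=0, LF[0]=C('S')+0=2+0=2
L[1]='l': occ=0, LF[1]=C('l')+0=4+0=4
L[2]='A': occ=0, LF[2]=C('A')+0=1+0=1
L[3]='$': occ=0, LF[3]=C('$')+0=0+0=0
L[4]='t': occ=0, LF[4]=C('t')+0=7+0=7
L[5]='f': occ=0, LF[5]=C('f')+0=3+0=3
L[6]='o': occ=0, LF[6]=C('o')+0=5+0=5
L[7]='o': occ=1, LF[7]=C('o')+1=5+1=6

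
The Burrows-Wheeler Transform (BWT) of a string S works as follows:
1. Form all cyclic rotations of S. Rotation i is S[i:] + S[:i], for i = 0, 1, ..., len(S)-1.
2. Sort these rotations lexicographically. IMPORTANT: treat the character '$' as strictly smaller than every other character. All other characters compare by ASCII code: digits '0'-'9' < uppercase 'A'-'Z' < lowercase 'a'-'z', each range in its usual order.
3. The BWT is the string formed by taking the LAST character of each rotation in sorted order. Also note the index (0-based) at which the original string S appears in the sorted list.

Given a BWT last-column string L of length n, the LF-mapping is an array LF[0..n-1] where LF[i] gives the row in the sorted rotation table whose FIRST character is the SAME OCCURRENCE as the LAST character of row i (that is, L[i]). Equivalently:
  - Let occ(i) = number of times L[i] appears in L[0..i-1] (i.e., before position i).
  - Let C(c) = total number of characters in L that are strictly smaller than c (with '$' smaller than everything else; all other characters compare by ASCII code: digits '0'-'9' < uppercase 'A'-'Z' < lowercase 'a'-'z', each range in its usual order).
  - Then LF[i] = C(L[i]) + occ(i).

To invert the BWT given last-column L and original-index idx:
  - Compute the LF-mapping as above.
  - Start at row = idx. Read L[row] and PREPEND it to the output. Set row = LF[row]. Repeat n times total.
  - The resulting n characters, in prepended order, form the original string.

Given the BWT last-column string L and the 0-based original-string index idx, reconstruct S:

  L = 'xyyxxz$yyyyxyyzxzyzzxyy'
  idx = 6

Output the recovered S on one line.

LF mapping: 1 7 8 2 3 18 0 9 10 11 12 4 13 14 19 5 20 15 21 22 6 16 17
Walk LF starting at row 6, prepending L[row]:
  step 1: row=6, L[6]='$', prepend. Next row=LF[6]=0
  step 2: row=0, L[0]='x', prepend. Next row=LF[0]=1
  step 3: row=1, L[1]='y', prepend. Next row=LF[1]=7
  step 4: row=7, L[7]='y', prepend. Next row=LF[7]=9
  step 5: row=9, L[9]='y', prepend. Next row=LF[9]=11
  step 6: row=11, L[11]='x', prepend. Next row=LF[11]=4
  step 7: row=4, L[4]='x', prepend. Next row=LF[4]=3
  step 8: row=3, L[3]='x', prepend. Next row=LF[3]=2
  step 9: row=2, L[2]='y', prepend. Next row=LF[2]=8
  step 10: row=8, L[8]='y', prepend. Next row=LF[8]=10
  step 11: row=10, L[10]='y', prepend. Next row=LF[10]=12
  step 12: row=12, L[12]='y', prepend. Next row=LF[12]=13
  step 13: row=13, L[13]='y', prepend. Next row=LF[13]=14
  step 14: row=14, L[14]='z', prepend. Next row=LF[14]=19
  step 15: row=19, L[19]='z', prepend. Next row=LF[19]=22
  step 16: row=22, L[22]='y', prepend. Next row=LF[22]=17
  step 17: row=17, L[17]='y', prepend. Next row=LF[17]=15
  step 18: row=15, L[15]='x', prepend. Next row=LF[15]=5
  step 19: row=5, L[5]='z', prepend. Next row=LF[5]=18
  step 20: row=18, L[18]='z', prepend. Next row=LF[18]=21
  step 21: row=21, L[21]='y', prepend. Next row=LF[21]=16
  step 22: row=16, L[16]='z', prepend. Next row=LF[16]=20
  step 23: row=20, L[20]='x', prepend. Next row=LF[20]=6
Reversed output: xzyzzxyyzzyyyyyxxxyyyx$

Answer: xzyzzxyyzzyyyyyxxxyyyx$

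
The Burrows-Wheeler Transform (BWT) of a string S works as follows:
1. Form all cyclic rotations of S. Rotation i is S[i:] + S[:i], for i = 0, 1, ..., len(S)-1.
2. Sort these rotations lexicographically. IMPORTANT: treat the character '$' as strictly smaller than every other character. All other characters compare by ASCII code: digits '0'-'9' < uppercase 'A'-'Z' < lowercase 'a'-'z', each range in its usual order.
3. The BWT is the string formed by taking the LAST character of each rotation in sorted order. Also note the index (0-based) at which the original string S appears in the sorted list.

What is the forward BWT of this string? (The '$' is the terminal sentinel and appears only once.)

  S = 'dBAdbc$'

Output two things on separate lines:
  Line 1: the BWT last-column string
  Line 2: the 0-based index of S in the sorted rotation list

All 7 rotations (rotation i = S[i:]+S[:i]):
  rot[0] = dBAdbc$
  rot[1] = BAdbc$d
  rot[2] = Adbc$dB
  rot[3] = dbc$dBA
  rot[4] = bc$dBAd
  rot[5] = c$dBAdb
  rot[6] = $dBAdbc
Sorted (with $ < everything):
  sorted[0] = $dBAdbc  (last char: 'c')
  sorted[1] = Adbc$dB  (last char: 'B')
  sorted[2] = BAdbc$d  (last char: 'd')
  sorted[3] = bc$dBAd  (last char: 'd')
  sorted[4] = c$dBAdb  (last char: 'b')
  sorted[5] = dBAdbc$  (last char: '$')
  sorted[6] = dbc$dBA  (last char: 'A')
Last column: cBddb$A
Original string S is at sorted index 5

Answer: cBddb$A
5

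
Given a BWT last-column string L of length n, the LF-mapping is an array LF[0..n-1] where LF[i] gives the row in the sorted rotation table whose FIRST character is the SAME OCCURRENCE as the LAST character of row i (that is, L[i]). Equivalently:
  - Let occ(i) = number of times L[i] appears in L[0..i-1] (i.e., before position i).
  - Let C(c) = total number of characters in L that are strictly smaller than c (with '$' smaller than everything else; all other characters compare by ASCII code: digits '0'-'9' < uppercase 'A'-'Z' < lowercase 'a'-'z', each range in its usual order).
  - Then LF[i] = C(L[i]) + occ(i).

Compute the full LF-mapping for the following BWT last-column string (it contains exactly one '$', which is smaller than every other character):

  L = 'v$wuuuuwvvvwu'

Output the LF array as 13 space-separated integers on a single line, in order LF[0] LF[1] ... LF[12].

Char counts: '$':1, 'u':5, 'v':4, 'w':3
C (first-col start): C('$')=0, C('u')=1, C('v')=6, C('w')=10
L[0]='v': occ=0, LF[0]=C('v')+0=6+0=6
L[1]='$': occ=0, LF[1]=C('$')+0=0+0=0
L[2]='w': occ=0, LF[2]=C('w')+0=10+0=10
L[3]='u': occ=0, LF[3]=C('u')+0=1+0=1
L[4]='u': occ=1, LF[4]=C('u')+1=1+1=2
L[5]='u': occ=2, LF[5]=C('u')+2=1+2=3
L[6]='u': occ=3, LF[6]=C('u')+3=1+3=4
L[7]='w': occ=1, LF[7]=C('w')+1=10+1=11
L[8]='v': occ=1, LF[8]=C('v')+1=6+1=7
L[9]='v': occ=2, LF[9]=C('v')+2=6+2=8
L[10]='v': occ=3, LF[10]=C('v')+3=6+3=9
L[11]='w': occ=2, LF[11]=C('w')+2=10+2=12
L[12]='u': occ=4, LF[12]=C('u')+4=1+4=5

Answer: 6 0 10 1 2 3 4 11 7 8 9 12 5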